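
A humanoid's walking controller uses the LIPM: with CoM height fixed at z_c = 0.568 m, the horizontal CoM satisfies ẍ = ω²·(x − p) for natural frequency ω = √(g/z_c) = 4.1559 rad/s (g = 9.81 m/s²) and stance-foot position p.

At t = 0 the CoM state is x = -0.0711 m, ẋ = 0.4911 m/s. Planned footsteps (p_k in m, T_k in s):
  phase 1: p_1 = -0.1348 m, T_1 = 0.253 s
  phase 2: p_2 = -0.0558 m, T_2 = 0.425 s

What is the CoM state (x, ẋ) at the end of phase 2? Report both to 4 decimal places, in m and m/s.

x = 1.2269, ẋ = 5.4003

phase 1: p=-0.1348, T=0.253, ωT=1.051443, cosh=1.605605, sinh=1.256172; start (x,ẋ)=(-0.071100, 0.491100) → end (x,ẋ)=(0.115918, 1.121060)
phase 2: p=-0.0558, T=0.425, ωT=1.766257, cosh=3.009947, sinh=2.838976; start (x,ẋ)=(0.115918, 1.121060) → end (x,ẋ)=(1.226880, 5.400347)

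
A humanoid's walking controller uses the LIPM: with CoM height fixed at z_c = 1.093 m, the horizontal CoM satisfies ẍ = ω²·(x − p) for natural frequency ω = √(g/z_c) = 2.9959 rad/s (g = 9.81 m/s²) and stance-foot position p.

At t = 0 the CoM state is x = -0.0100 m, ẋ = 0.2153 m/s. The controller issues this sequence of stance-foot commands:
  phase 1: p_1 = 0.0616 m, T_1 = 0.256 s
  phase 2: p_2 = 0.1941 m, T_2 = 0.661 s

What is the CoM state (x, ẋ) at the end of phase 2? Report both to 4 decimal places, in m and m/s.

phase 1: p=0.0616, T=0.256, ωT=0.766950, cosh=1.308809, sinh=0.844381; start (x,ẋ)=(-0.010000, 0.215300) → end (x,ẋ)=(0.028571, 0.100661)
phase 2: p=0.1941, T=0.661, ωT=1.980290, cosh=3.691436, sinh=3.553407; start (x,ẋ)=(0.028571, 0.100661) → end (x,ẋ)=(-0.297548, -1.390583)

x = -0.2975, ẋ = -1.3906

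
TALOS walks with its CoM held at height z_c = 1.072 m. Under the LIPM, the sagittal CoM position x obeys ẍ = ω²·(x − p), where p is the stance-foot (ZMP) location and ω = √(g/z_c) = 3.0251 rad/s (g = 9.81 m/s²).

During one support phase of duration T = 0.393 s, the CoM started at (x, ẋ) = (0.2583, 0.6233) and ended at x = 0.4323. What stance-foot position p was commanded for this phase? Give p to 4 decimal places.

ωT = 3.0251·0.393 = 1.188864; cosh(ωT) = 1.793959, sinh(ωT) = 1.489392
x(T) = p + (x₀−p)·cosh(ωT) + (ẋ₀/ω)·sinh(ωT) ⇒ p·(1 − cosh) = x(T) − x₀·cosh − (ẋ₀/ω)·sinh
numerator   = 0.4323 − (0.2583)·1.793959 − (0.6233/3.0251)·1.489392 = -0.337958
denominator = 1 − 1.793959 = -0.793959
p = -0.337958 / -0.793959 = 0.4257

p = 0.4257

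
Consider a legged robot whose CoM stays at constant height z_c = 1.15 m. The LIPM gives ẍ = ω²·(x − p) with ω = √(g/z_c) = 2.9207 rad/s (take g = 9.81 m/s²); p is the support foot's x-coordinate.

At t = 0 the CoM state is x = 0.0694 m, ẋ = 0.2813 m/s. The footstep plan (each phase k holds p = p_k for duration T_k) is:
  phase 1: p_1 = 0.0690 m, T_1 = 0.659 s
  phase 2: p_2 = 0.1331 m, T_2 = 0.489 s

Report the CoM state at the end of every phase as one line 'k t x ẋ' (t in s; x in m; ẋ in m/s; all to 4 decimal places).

phase 1: p=0.0690, T=0.659, ωT=1.924741, cosh=3.499644, sinh=3.353731; start (x,ẋ)=(0.069400, 0.281300) → end (x,ẋ)=(0.393406, 0.988368)
phase 2: p=0.1331, T=0.489, ωT=1.428222, cosh=2.205506, sinh=1.965771; start (x,ẋ)=(0.393406, 0.988368) → end (x,ẋ)=(1.372426, 3.674381)

1 0.6590 0.3934 0.9884
2 1.1480 1.3724 3.6744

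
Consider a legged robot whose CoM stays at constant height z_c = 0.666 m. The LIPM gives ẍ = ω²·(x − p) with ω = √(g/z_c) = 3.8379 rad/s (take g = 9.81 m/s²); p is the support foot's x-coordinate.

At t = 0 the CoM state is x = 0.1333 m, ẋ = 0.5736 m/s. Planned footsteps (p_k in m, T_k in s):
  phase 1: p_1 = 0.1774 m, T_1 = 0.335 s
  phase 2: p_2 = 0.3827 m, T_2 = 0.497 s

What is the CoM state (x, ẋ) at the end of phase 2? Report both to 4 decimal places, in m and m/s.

x = 0.9555, ẋ = 2.3460

phase 1: p=0.1774, T=0.335, ωT=1.285697, cosh=1.946822, sinh=1.670364; start (x,ẋ)=(0.133300, 0.573600) → end (x,ẋ)=(0.341192, 0.833986)
phase 2: p=0.3827, T=0.497, ωT=1.907436, cosh=3.442129, sinh=3.293669; start (x,ẋ)=(0.341192, 0.833986) → end (x,ẋ)=(0.955548, 2.345998)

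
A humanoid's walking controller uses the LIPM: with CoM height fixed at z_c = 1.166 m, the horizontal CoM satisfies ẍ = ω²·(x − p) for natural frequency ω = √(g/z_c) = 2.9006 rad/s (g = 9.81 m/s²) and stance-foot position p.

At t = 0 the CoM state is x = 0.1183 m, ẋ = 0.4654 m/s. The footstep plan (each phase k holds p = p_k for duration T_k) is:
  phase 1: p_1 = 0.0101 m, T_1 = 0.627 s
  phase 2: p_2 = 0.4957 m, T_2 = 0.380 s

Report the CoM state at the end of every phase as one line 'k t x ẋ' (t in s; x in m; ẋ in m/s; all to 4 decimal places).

phase 1: p=0.0101, T=0.627, ωT=1.818676, cosh=3.162967, sinh=3.000727; start (x,ẋ)=(0.118300, 0.465400) → end (x,ẋ)=(0.833798, 2.413808)
phase 2: p=0.4957, T=0.380, ωT=1.102228, cosh=1.671499, sinh=1.339368; start (x,ẋ)=(0.833798, 2.413808) → end (x,ẋ)=(2.175420, 5.348178)

1 0.6270 0.8338 2.4138
2 1.0070 2.1754 5.3482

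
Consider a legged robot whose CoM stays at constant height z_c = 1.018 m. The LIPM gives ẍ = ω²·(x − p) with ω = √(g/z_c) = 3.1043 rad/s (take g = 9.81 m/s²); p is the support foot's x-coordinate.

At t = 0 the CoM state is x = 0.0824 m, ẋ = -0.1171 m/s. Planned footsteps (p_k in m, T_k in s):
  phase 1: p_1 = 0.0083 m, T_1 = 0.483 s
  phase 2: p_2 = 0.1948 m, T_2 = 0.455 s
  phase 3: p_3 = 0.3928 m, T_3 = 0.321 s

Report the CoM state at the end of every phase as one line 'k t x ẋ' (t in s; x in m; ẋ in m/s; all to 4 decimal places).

1 0.4830 0.1023 0.2141
2 0.9380 0.1267 -0.0891
3 1.2590 -0.0502 -1.1033

phase 1: p=0.0083, T=0.483, ωT=1.499377, cosh=2.351083, sinh=2.127814; start (x,ẋ)=(0.082400, -0.117100) → end (x,ẋ)=(0.102250, 0.214146)
phase 2: p=0.1948, T=0.455, ωT=1.412457, cosh=2.174787, sinh=1.931243; start (x,ẋ)=(0.102250, 0.214146) → end (x,ẋ)=(0.126748, -0.089128)
phase 3: p=0.3928, T=0.321, ωT=0.996480, cosh=1.538954, sinh=1.169777; start (x,ẋ)=(0.126748, -0.089128) → end (x,ẋ)=(-0.050227, -1.103289)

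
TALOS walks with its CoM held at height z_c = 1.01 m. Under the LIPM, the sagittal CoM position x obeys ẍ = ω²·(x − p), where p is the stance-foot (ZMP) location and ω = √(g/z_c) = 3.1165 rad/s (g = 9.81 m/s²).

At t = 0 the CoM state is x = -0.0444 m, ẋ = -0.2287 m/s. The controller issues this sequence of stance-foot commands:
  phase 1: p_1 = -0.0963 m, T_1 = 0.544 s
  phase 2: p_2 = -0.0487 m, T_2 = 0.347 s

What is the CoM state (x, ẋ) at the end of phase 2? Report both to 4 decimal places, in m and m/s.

x = -0.2956, ẋ = -0.7436

phase 1: p=-0.0963, T=0.544, ωT=1.695376, cosh=2.816112, sinh=2.632582; start (x,ẋ)=(-0.044400, -0.228700) → end (x,ẋ)=(-0.143332, -0.218234)
phase 2: p=-0.0487, T=0.347, ωT=1.081425, cosh=1.643996, sinh=1.304884; start (x,ẋ)=(-0.143332, -0.218234) → end (x,ẋ)=(-0.295650, -0.743614)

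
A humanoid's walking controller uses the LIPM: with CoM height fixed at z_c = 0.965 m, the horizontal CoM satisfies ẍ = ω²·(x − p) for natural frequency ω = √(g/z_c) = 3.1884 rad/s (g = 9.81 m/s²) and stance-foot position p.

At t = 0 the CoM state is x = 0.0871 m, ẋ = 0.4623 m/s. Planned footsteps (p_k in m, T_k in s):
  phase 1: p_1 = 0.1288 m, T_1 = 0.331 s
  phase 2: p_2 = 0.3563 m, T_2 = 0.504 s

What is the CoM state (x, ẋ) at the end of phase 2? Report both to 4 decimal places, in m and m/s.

phase 1: p=0.1288, T=0.331, ωT=1.055360, cosh=1.610539, sinh=1.262472; start (x,ẋ)=(0.087100, 0.462300) → end (x,ẋ)=(0.244692, 0.576698)
phase 2: p=0.3563, T=0.504, ωT=1.606954, cosh=2.594046, sinh=2.393548; start (x,ẋ)=(0.244692, 0.576698) → end (x,ẋ)=(0.499714, 0.644234)

x = 0.4997, ẋ = 0.6442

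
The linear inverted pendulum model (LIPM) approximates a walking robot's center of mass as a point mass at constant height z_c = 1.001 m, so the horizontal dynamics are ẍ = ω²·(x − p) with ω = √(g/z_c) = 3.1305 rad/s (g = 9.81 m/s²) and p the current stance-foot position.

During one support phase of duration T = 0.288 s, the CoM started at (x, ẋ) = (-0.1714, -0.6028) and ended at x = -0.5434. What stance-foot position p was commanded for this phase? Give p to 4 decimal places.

p = 0.2286

ωT = 3.1305·0.288 = 0.901584; cosh(ωT) = 1.434714, sinh(ωT) = 1.028788
x(T) = p + (x₀−p)·cosh(ωT) + (ẋ₀/ω)·sinh(ωT) ⇒ p·(1 − cosh) = x(T) − x₀·cosh − (ẋ₀/ω)·sinh
numerator   = -0.5434 − (-0.1714)·1.434714 − (-0.6028/3.1305)·1.028788 = -0.099390
denominator = 1 − 1.434714 = -0.434714
p = -0.099390 / -0.434714 = 0.2286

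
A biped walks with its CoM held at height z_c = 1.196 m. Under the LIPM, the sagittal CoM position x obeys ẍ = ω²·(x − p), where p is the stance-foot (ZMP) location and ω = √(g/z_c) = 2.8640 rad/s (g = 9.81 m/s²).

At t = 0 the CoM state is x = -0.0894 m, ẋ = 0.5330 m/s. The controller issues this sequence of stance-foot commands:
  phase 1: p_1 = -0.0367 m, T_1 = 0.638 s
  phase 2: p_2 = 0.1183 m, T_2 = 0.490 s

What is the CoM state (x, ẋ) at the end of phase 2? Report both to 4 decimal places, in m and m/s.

x = 1.4664, ẋ = 3.9971

phase 1: p=-0.0367, T=0.638, ωT=1.827232, cosh=3.188757, sinh=3.027898; start (x,ẋ)=(-0.089400, 0.533000) → end (x,ẋ)=(0.358755, 1.242598)
phase 2: p=0.1183, T=0.490, ωT=1.403360, cosh=2.157309, sinh=1.911539; start (x,ẋ)=(0.358755, 1.242598) → end (x,ẋ)=(1.466391, 3.997072)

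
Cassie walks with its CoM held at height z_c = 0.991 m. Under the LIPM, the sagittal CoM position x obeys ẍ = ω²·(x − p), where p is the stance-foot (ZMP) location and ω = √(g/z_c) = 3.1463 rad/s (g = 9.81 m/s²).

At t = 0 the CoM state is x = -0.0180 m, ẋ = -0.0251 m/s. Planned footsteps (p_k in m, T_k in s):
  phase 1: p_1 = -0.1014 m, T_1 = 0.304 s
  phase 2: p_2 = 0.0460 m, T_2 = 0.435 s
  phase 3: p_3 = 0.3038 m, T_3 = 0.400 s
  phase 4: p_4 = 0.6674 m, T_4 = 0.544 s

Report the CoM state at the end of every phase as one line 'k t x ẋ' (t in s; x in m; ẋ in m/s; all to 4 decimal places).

1 0.3040 0.0143 0.2536
2 0.7390 0.1278 0.3472
3 1.1390 0.1475 -0.2357
4 1.6830 -1.0197 -5.0552

phase 1: p=-0.1014, T=0.304, ωT=0.956475, cosh=1.493376, sinh=1.109131; start (x,ẋ)=(-0.018000, -0.025100) → end (x,ẋ)=(0.014299, 0.253554)
phase 2: p=0.0460, T=0.435, ωT=1.368640, cosh=2.092228, sinh=1.837776; start (x,ẋ)=(0.014299, 0.253554) → end (x,ẋ)=(0.127777, 0.347193)
phase 3: p=0.3038, T=0.400, ωT=1.258520, cosh=1.902141, sinh=1.618067; start (x,ẋ)=(0.127777, 0.347193) → end (x,ẋ)=(0.147533, -0.235707)
phase 4: p=0.6674, T=0.544, ωT=1.711587, cosh=2.859161, sinh=2.678583; start (x,ẋ)=(0.147533, -0.235707) → end (x,ẋ)=(-1.019650, -5.055164)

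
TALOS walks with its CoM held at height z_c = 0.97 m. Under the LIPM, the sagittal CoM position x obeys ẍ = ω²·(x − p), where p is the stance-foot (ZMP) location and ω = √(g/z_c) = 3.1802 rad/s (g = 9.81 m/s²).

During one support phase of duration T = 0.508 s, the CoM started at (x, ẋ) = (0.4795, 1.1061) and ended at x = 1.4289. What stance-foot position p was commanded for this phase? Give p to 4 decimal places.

p = 0.4119

ωT = 3.1802·0.508 = 1.615542; cosh(ωT) = 2.614697, sinh(ωT) = 2.415914
x(T) = p + (x₀−p)·cosh(ωT) + (ẋ₀/ω)·sinh(ωT) ⇒ p·(1 − cosh) = x(T) − x₀·cosh − (ẋ₀/ω)·sinh
numerator   = 1.4289 − (0.4795)·2.614697 − (1.1061/3.1802)·2.415914 = -0.665123
denominator = 1 − 2.614697 = -1.614697
p = -0.665123 / -1.614697 = 0.4119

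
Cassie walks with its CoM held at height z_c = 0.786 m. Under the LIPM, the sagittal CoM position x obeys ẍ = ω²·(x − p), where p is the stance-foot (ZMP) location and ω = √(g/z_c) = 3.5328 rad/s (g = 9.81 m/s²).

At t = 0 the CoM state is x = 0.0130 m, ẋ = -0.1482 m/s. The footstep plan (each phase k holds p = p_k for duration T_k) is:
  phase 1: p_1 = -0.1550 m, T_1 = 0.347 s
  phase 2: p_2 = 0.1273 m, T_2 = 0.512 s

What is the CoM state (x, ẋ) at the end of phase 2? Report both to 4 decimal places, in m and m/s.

phase 1: p=-0.1550, T=0.347, ωT=1.225882, cosh=1.850334, sinh=1.556835; start (x,ẋ)=(0.013000, -0.148200) → end (x,ẋ)=(0.090547, 0.649778)
phase 2: p=0.1273, T=0.512, ωT=1.808794, cosh=3.133466, sinh=2.969614; start (x,ẋ)=(0.090547, 0.649778) → end (x,ẋ)=(0.558330, 1.650483)

x = 0.5583, ẋ = 1.6505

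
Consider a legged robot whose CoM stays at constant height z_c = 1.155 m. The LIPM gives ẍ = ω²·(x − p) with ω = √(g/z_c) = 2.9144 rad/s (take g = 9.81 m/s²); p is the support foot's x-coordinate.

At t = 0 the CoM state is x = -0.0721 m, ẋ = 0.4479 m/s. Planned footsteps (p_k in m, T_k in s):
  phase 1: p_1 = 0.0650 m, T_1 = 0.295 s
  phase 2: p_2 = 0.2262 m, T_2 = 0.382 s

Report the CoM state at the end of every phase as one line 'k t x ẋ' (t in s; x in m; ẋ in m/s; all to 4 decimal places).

phase 1: p=0.0650, T=0.295, ωT=0.859748, cosh=1.392917, sinh=0.969648; start (x,ẋ)=(-0.072100, 0.447900) → end (x,ẋ)=(0.023052, 0.236451)
phase 2: p=0.2262, T=0.382, ωT=1.113301, cosh=1.686432, sinh=1.357959; start (x,ẋ)=(0.023052, 0.236451) → end (x,ẋ)=(-0.006222, -0.405229)

1 0.2950 0.0231 0.2365
2 0.6770 -0.0062 -0.4052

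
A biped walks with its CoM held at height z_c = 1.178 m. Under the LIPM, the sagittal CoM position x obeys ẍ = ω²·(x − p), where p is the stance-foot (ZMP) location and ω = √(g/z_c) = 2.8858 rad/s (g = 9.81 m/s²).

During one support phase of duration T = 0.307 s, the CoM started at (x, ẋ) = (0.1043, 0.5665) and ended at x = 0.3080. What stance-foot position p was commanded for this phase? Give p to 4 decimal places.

p = 0.0897

ωT = 2.8858·0.307 = 0.885941; cosh(ωT) = 1.418795, sinh(ωT) = 1.006469
x(T) = p + (x₀−p)·cosh(ωT) + (ẋ₀/ω)·sinh(ωT) ⇒ p·(1 − cosh) = x(T) − x₀·cosh − (ẋ₀/ω)·sinh
numerator   = 0.3080 − (0.1043)·1.418795 − (0.5665/2.8858)·1.006469 = -0.037556
denominator = 1 − 1.418795 = -0.418795
p = -0.037556 / -0.418795 = 0.0897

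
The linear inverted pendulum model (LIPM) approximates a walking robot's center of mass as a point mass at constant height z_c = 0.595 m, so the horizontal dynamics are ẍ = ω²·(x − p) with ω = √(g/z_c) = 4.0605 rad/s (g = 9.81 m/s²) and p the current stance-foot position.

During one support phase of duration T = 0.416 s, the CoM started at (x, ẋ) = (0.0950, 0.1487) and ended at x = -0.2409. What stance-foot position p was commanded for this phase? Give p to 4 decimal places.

p = 0.3348

ωT = 4.0605·0.416 = 1.689168; cosh(ωT) = 2.799823, sinh(ωT) = 2.615150
x(T) = p + (x₀−p)·cosh(ωT) + (ẋ₀/ω)·sinh(ωT) ⇒ p·(1 − cosh) = x(T) − x₀·cosh − (ẋ₀/ω)·sinh
numerator   = -0.2409 − (0.0950)·2.799823 − (0.1487/4.0605)·2.615150 = -0.602653
denominator = 1 − 2.799823 = -1.799823
p = -0.602653 / -1.799823 = 0.3348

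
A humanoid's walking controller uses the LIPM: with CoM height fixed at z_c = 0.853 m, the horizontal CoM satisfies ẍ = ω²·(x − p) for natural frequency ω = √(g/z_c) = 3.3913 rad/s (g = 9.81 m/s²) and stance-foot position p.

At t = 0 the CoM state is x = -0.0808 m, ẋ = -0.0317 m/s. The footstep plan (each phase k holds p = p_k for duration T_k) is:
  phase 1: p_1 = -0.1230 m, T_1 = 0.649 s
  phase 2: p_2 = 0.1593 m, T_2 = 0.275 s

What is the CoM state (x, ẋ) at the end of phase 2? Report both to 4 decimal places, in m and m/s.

phase 1: p=-0.1230, T=0.649, ωT=2.200954, cosh=4.572161, sinh=4.461464; start (x,ẋ)=(-0.080800, -0.031700) → end (x,ẋ)=(0.028242, 0.493555)
phase 2: p=0.1593, T=0.275, ωT=0.932608, cosh=1.467326, sinh=1.073800; start (x,ẋ)=(0.028242, 0.493555) → end (x,ẋ)=(0.123271, 0.246948)

x = 0.1233, ẋ = 0.2469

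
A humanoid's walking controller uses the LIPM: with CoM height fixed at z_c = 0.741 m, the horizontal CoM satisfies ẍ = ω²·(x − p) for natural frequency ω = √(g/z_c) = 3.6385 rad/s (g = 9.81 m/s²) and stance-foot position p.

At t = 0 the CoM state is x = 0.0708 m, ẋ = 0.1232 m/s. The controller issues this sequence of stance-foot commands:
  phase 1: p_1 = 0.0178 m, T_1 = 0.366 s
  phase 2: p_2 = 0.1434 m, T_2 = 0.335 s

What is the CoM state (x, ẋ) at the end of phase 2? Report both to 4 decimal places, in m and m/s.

x = 0.4696, ẋ = 1.3167

phase 1: p=0.0178, T=0.366, ωT=1.331691, cosh=2.025736, sinh=1.761706; start (x,ẋ)=(0.070800, 0.123200) → end (x,ẋ)=(0.184816, 0.589299)
phase 2: p=0.1434, T=0.335, ωT=1.218898, cosh=1.839506, sinh=1.543950; start (x,ẋ)=(0.184816, 0.589299) → end (x,ẋ)=(0.469646, 1.316678)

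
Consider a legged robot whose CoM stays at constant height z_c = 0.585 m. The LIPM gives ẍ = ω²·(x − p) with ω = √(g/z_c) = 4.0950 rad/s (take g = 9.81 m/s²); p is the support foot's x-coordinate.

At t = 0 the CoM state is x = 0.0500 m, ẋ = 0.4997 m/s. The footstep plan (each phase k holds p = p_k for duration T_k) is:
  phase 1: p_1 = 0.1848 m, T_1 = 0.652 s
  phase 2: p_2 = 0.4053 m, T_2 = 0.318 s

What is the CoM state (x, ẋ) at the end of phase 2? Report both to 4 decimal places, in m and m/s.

phase 1: p=0.1848, T=0.652, ωT=2.669940, cosh=7.254180, sinh=7.184923; start (x,ẋ)=(0.050000, 0.499700) → end (x,ẋ)=(0.083690, -0.341207)
phase 2: p=0.4053, T=0.318, ωT=1.302210, cosh=1.974672, sinh=1.702742; start (x,ẋ)=(0.083690, -0.341207) → end (x,ẋ)=(-0.371651, -2.916270)

x = -0.3717, ẋ = -2.9163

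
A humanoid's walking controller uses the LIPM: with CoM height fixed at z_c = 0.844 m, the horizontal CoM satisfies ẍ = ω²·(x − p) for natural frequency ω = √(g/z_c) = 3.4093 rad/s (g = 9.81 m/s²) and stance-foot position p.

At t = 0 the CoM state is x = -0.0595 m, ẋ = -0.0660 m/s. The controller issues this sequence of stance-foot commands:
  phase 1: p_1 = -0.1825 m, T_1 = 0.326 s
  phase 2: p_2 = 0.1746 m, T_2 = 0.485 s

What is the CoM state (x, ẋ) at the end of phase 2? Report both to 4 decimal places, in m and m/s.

x = 0.0348, ẋ = -0.2744

phase 1: p=-0.1825, T=0.326, ωT=1.111432, cosh=1.683897, sinh=1.354809; start (x,ẋ)=(-0.059500, -0.066000) → end (x,ẋ)=(-0.001608, 0.456994)
phase 2: p=0.1746, T=0.485, ωT=1.653510, cosh=2.708334, sinh=2.516957; start (x,ẋ)=(-0.001608, 0.456994) → end (x,ẋ)=(0.034751, -0.274361)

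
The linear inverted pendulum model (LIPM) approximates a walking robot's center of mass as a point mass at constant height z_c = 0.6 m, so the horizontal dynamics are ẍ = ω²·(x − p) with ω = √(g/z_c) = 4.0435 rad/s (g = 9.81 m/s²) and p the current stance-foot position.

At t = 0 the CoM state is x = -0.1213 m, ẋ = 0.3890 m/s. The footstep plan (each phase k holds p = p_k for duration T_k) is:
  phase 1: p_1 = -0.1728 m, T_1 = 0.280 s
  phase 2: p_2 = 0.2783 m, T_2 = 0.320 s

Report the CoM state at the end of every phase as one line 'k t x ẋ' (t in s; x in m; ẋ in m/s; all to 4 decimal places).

1 0.2800 0.0491 0.9556
2 0.6000 0.2275 0.3107

phase 1: p=-0.1728, T=0.280, ωT=1.132180, cosh=1.712371, sinh=1.390041; start (x,ẋ)=(-0.121300, 0.389000) → end (x,ẋ)=(0.049114, 0.955575)
phase 2: p=0.2783, T=0.320, ωT=1.293920, cosh=1.960624, sinh=1.686431; start (x,ẋ)=(0.049114, 0.955575) → end (x,ẋ)=(0.227497, 0.310688)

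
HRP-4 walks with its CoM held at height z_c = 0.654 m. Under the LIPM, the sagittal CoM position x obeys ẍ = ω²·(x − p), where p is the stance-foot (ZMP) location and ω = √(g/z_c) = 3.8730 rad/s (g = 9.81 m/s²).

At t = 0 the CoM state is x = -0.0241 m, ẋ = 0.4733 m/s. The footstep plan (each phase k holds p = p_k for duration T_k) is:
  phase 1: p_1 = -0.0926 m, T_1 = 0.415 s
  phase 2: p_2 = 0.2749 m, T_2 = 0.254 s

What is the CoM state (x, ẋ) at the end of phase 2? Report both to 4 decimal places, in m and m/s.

phase 1: p=-0.0926, T=0.415, ωT=1.607295, cosh=2.594863, sinh=2.394434; start (x,ẋ)=(-0.024100, 0.473300) → end (x,ẋ)=(0.377760, 1.863393)
phase 2: p=0.2749, T=0.254, ωT=0.983742, cosh=1.524177, sinh=1.150268; start (x,ẋ)=(0.377760, 1.863393) → end (x,ẋ)=(0.985098, 3.298381)

x = 0.9851, ẋ = 3.2984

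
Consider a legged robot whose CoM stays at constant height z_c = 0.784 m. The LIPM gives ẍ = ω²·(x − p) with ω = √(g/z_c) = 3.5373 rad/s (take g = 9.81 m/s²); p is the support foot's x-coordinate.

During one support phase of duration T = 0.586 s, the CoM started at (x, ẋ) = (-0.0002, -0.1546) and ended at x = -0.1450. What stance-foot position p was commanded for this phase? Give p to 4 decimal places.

p = -0.0088

ωT = 3.5373·0.586 = 2.072858; cosh(ωT) = 4.036664, sinh(ωT) = 3.910839
x(T) = p + (x₀−p)·cosh(ωT) + (ẋ₀/ω)·sinh(ωT) ⇒ p·(1 − cosh) = x(T) − x₀·cosh − (ẋ₀/ω)·sinh
numerator   = -0.1450 − (-0.0002)·4.036664 − (-0.1546/3.5373)·3.910839 = 0.026733
denominator = 1 − 4.036664 = -3.036664
p = 0.026733 / -3.036664 = -0.0088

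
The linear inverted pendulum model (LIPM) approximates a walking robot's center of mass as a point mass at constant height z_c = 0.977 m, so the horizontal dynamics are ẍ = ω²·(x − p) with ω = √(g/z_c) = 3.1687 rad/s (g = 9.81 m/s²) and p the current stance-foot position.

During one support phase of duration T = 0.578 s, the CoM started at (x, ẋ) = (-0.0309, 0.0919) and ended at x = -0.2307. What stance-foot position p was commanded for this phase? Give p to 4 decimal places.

ωT = 3.1687·0.578 = 1.831509; cosh(ωT) = 3.201735, sinh(ωT) = 3.041563
x(T) = p + (x₀−p)·cosh(ωT) + (ẋ₀/ω)·sinh(ωT) ⇒ p·(1 − cosh) = x(T) − x₀·cosh − (ẋ₀/ω)·sinh
numerator   = -0.2307 − (-0.0309)·3.201735 − (0.0919/3.1687)·3.041563 = -0.219979
denominator = 1 − 3.201735 = -2.201735
p = -0.219979 / -2.201735 = 0.0999

p = 0.0999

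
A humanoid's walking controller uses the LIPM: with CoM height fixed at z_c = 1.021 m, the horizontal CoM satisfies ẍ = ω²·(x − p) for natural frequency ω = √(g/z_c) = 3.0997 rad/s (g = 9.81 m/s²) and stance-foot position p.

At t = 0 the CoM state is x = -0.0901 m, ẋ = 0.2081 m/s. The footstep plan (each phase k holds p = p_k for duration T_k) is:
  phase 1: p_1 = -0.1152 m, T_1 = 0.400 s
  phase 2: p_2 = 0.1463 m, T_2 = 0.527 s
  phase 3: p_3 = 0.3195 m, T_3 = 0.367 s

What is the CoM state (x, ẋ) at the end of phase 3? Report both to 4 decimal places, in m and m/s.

x = 0.4699, ẋ = 0.6915

phase 1: p=-0.1152, T=0.400, ωT=1.239880, cosh=1.872309, sinh=1.582890; start (x,ẋ)=(-0.090100, 0.208100) → end (x,ẋ)=(0.038063, 0.512780)
phase 2: p=0.1463, T=0.527, ωT=1.633542, cosh=2.658611, sinh=2.463374; start (x,ẋ)=(0.038063, 0.512780) → end (x,ẋ)=(0.266054, 0.536816)
phase 3: p=0.3195, T=0.367, ωT=1.137590, cosh=1.719916, sinh=1.399325; start (x,ẋ)=(0.266054, 0.536816) → end (x,ẋ)=(0.469917, 0.691456)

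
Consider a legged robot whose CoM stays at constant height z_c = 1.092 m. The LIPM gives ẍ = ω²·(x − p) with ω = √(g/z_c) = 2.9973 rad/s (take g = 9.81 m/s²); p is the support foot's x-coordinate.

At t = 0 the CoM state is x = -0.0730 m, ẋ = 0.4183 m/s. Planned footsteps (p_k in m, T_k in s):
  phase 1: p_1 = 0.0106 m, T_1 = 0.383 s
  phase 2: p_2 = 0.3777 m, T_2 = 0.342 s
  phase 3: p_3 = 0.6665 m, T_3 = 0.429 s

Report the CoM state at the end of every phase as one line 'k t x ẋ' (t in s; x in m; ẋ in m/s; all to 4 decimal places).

phase 1: p=0.0106, T=0.383, ωT=1.147966, cosh=1.734528, sinh=1.417247; start (x,ẋ)=(-0.073000, 0.418300) → end (x,ẋ)=(0.063383, 0.370428)
phase 2: p=0.3777, T=0.342, ωT=1.025077, cosh=1.573039, sinh=1.214270; start (x,ẋ)=(0.063383, 0.370428) → end (x,ẋ)=(0.033335, -0.561270)
phase 3: p=0.6665, T=0.429, ωT=1.285842, cosh=1.947065, sinh=1.670647; start (x,ẋ)=(0.033335, -0.561270) → end (x,ẋ)=(-0.879156, -4.263358)

1 0.3830 0.0634 0.3704
2 0.7250 0.0333 -0.5613
3 1.1540 -0.8792 -4.2634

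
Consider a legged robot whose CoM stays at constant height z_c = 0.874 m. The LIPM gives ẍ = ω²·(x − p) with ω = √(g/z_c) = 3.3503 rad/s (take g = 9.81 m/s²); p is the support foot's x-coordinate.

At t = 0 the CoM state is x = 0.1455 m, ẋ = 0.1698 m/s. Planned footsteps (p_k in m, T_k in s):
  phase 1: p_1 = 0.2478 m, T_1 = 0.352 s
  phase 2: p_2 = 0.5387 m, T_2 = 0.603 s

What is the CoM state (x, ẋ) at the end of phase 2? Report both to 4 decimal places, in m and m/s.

phase 1: p=0.2478, T=0.352, ωT=1.179306, cosh=1.779804, sinh=1.472311; start (x,ẋ)=(0.145500, 0.169800) → end (x,ẋ)=(0.140346, -0.202403)
phase 2: p=0.5387, T=0.603, ωT=2.020231, cosh=3.836345, sinh=3.703720; start (x,ẋ)=(0.140346, -0.202403) → end (x,ẋ)=(-1.213279, -5.719496)

x = -1.2133, ẋ = -5.7195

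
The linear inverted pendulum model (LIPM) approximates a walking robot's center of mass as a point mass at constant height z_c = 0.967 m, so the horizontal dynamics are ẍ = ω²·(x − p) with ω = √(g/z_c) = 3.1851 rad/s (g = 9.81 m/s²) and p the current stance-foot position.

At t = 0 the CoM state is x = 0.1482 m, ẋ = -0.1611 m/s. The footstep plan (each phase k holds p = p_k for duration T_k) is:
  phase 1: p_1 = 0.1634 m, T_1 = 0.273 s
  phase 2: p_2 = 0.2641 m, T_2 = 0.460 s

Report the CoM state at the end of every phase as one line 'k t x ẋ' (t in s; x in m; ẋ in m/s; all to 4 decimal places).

1 0.2730 0.0923 -0.2735
2 0.7330 -0.3034 -1.7442

phase 1: p=0.1634, T=0.273, ωT=0.869532, cosh=1.402471, sinh=0.983324; start (x,ẋ)=(0.148200, -0.161100) → end (x,ẋ)=(0.092347, -0.273544)
phase 2: p=0.2641, T=0.460, ωT=1.465146, cosh=2.279610, sinh=2.048565; start (x,ẋ)=(0.092347, -0.273544) → end (x,ẋ)=(-0.303366, -1.744245)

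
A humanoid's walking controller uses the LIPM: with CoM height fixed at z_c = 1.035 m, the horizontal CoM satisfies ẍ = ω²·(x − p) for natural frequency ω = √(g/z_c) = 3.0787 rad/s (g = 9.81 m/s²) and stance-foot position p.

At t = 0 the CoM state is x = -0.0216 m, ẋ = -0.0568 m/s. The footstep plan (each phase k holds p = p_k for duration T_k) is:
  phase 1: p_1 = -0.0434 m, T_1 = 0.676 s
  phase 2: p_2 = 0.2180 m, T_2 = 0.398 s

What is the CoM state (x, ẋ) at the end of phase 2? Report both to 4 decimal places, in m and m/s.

phase 1: p=-0.0434, T=0.676, ωT=2.081201, cosh=4.069435, sinh=3.944655; start (x,ẋ)=(-0.021600, -0.056800) → end (x,ẋ)=(-0.027463, 0.033604)
phase 2: p=0.2180, T=0.398, ωT=1.225323, cosh=1.849464, sinh=1.555801; start (x,ẋ)=(-0.027463, 0.033604) → end (x,ẋ)=(-0.218993, -1.113578)

x = -0.2190, ẋ = -1.1136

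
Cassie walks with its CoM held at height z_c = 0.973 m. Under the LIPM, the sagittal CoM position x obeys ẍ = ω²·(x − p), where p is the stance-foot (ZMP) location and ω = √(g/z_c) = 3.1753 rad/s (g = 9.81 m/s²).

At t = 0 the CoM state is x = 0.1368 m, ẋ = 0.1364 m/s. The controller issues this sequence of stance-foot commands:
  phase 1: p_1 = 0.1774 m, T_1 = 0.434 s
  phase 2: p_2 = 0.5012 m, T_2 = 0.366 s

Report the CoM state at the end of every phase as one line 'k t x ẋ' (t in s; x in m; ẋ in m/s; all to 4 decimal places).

phase 1: p=0.1774, T=0.434, ωT=1.378080, cosh=2.109670, sinh=1.857608; start (x,ẋ)=(0.136800, 0.136400) → end (x,ẋ)=(0.171544, 0.048281)
phase 2: p=0.5012, T=0.366, ωT=1.162160, cosh=1.754820, sinh=1.442010; start (x,ẋ)=(0.171544, 0.048281) → end (x,ẋ)=(-0.055361, -1.424709)

1 0.4340 0.1715 0.0483
2 0.8000 -0.0554 -1.4247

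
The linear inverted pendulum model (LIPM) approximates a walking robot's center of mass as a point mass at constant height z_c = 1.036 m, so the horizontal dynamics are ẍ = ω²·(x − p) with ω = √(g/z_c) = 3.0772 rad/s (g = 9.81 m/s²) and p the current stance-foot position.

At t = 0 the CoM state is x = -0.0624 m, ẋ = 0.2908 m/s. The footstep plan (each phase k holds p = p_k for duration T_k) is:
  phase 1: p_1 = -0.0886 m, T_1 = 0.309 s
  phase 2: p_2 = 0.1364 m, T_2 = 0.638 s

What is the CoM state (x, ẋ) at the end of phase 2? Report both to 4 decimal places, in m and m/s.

phase 1: p=-0.0886, T=0.309, ωT=0.950855, cosh=1.487166, sinh=1.100755; start (x,ẋ)=(-0.062400, 0.290800) → end (x,ẋ)=(0.054387, 0.521214)
phase 2: p=0.1364, T=0.638, ωT=1.963254, cosh=3.631432, sinh=3.491031; start (x,ẋ)=(0.054387, 0.521214) → end (x,ẋ)=(0.429882, 1.011716)

x = 0.4299, ẋ = 1.0117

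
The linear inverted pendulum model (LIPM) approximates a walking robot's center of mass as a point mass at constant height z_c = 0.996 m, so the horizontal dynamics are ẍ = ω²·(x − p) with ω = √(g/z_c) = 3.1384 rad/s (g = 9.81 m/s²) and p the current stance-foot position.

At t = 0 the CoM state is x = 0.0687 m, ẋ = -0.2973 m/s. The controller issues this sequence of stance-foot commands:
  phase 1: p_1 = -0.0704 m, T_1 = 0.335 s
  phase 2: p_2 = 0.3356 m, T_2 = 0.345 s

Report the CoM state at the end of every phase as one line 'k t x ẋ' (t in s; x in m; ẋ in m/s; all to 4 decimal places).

1 0.3350 0.0339 0.0710
2 0.6800 -0.1313 -1.1206

phase 1: p=-0.0704, T=0.335, ωT=1.051364, cosh=1.605506, sinh=1.256045; start (x,ẋ)=(0.068700, -0.297300) → end (x,ẋ)=(0.033941, 0.071011)
phase 2: p=0.3356, T=0.345, ωT=1.082748, cosh=1.645723, sinh=1.307060; start (x,ẋ)=(0.033941, 0.071011) → end (x,ẋ)=(-0.131273, -1.120563)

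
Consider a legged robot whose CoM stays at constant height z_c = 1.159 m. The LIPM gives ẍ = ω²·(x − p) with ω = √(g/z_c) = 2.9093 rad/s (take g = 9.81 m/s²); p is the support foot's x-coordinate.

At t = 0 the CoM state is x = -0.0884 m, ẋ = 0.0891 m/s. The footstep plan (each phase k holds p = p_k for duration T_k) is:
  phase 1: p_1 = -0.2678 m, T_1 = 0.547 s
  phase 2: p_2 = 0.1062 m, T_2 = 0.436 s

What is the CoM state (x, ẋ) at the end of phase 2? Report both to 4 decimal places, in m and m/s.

phase 1: p=-0.2678, T=0.547, ωT=1.591387, cosh=2.557099, sinh=2.353456; start (x,ẋ)=(-0.088400, 0.089100) → end (x,ẋ)=(0.263020, 1.456173)
phase 2: p=0.1062, T=0.436, ωT=1.268455, cosh=1.918310, sinh=1.637044; start (x,ẋ)=(0.263020, 1.456173) → end (x,ẋ)=(1.226409, 3.540273)

x = 1.2264, ẋ = 3.5403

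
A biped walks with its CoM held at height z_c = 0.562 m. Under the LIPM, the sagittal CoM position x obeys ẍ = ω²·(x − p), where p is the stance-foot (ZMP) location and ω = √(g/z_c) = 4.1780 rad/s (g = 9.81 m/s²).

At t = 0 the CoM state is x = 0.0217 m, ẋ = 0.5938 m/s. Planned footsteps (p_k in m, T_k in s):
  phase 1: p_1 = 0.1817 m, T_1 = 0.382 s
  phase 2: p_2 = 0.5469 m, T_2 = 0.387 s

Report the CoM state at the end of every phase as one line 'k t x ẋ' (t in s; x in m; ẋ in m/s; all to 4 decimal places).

phase 1: p=0.1817, T=0.382, ωT=1.595996, cosh=2.567973, sinh=2.365267; start (x,ẋ)=(0.021700, 0.593800) → end (x,ẋ)=(0.106989, -0.056271)
phase 2: p=0.5469, T=0.387, ωT=1.616886, cosh=2.617948, sinh=2.419432; start (x,ẋ)=(0.106989, -0.056271) → end (x,ẋ)=(-0.637350, -4.594107)

1 0.3820 0.1070 -0.0563
2 0.7690 -0.6374 -4.5941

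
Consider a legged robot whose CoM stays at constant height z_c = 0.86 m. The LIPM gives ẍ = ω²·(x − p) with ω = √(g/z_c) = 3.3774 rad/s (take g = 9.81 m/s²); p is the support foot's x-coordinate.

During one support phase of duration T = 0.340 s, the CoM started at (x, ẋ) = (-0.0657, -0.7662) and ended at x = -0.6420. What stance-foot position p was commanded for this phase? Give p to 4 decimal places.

ωT = 3.3774·0.340 = 1.148316; cosh(ωT) = 1.735025, sinh(ωT) = 1.417854
x(T) = p + (x₀−p)·cosh(ωT) + (ẋ₀/ω)·sinh(ωT) ⇒ p·(1 − cosh) = x(T) − x₀·cosh − (ẋ₀/ω)·sinh
numerator   = -0.6420 − (-0.0657)·1.735025 − (-0.7662/3.3774)·1.417854 = -0.206353
denominator = 1 − 1.735025 = -0.735025
p = -0.206353 / -0.735025 = 0.2807

p = 0.2807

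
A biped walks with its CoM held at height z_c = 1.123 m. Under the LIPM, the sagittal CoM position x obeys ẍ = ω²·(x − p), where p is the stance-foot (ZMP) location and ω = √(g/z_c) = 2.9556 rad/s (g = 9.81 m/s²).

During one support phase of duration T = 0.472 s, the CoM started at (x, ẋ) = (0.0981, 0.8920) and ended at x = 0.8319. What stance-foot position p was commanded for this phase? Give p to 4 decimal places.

p = -0.0441

ωT = 2.9556·0.472 = 1.395043; cosh(ωT) = 2.141486, sinh(ωT) = 1.893663
x(T) = p + (x₀−p)·cosh(ωT) + (ẋ₀/ω)·sinh(ωT) ⇒ p·(1 − cosh) = x(T) − x₀·cosh − (ẋ₀/ω)·sinh
numerator   = 0.8319 − (0.0981)·2.141486 − (0.8920/2.9556)·1.893663 = 0.050313
denominator = 1 − 2.141486 = -1.141486
p = 0.050313 / -1.141486 = -0.0441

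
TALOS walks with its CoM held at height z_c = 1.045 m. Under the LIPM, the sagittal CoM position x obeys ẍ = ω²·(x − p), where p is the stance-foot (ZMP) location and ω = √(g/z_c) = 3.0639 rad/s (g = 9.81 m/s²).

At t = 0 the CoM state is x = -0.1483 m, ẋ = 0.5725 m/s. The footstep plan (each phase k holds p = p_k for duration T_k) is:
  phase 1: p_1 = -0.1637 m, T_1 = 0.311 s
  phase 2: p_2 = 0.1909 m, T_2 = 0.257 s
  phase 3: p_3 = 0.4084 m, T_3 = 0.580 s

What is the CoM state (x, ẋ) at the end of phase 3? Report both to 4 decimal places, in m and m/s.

x = 0.8345, ẋ = 1.5174

phase 1: p=-0.1637, T=0.311, ωT=0.952873, cosh=1.489390, sinh=1.103759; start (x,ẋ)=(-0.148300, 0.572500) → end (x,ẋ)=(0.065478, 0.904756)
phase 2: p=0.1909, T=0.257, ωT=0.787422, cosh=1.326370, sinh=0.871354; start (x,ẋ)=(0.065478, 0.904756) → end (x,ẋ)=(0.281850, 0.865196)
phase 3: p=0.4084, T=0.580, ωT=1.777062, cosh=3.040797, sinh=2.871663; start (x,ẋ)=(0.281850, 0.865196) → end (x,ẋ)=(0.834499, 1.517439)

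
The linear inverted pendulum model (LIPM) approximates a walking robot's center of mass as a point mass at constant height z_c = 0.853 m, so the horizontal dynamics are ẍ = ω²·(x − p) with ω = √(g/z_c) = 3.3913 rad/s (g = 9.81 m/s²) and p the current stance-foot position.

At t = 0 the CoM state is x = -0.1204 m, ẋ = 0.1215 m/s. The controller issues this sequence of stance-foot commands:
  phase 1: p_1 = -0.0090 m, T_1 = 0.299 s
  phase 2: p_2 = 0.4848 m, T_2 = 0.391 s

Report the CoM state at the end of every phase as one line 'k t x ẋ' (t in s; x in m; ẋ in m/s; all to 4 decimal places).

1 0.2990 -0.1399 -0.2627
2 0.6900 -0.9099 -4.2372

phase 1: p=-0.0090, T=0.299, ωT=1.013999, cosh=1.559684, sinh=1.196918; start (x,ẋ)=(-0.120400, 0.121500) → end (x,ẋ)=(-0.139867, -0.262683)
phase 2: p=0.4848, T=0.391, ωT=1.325998, cosh=2.015740, sinh=1.750203; start (x,ẋ)=(-0.139867, -0.262683) → end (x,ẋ)=(-0.909933, -4.237187)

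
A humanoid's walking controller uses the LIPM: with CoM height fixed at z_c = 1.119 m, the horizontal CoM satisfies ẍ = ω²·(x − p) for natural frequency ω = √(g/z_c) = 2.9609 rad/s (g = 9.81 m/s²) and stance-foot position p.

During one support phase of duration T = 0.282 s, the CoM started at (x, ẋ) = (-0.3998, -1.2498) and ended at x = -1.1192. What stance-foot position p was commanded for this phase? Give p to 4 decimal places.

ωT = 2.9609·0.282 = 0.834974; cosh(ωT) = 1.369320, sinh(ωT) = 0.935434
x(T) = p + (x₀−p)·cosh(ωT) + (ẋ₀/ω)·sinh(ωT) ⇒ p·(1 − cosh) = x(T) − x₀·cosh − (ẋ₀/ω)·sinh
numerator   = -1.1192 − (-0.3998)·1.369320 − (-1.2498/2.9609)·0.935434 = -0.176898
denominator = 1 − 1.369320 = -0.369320
p = -0.176898 / -0.369320 = 0.4790

p = 0.4790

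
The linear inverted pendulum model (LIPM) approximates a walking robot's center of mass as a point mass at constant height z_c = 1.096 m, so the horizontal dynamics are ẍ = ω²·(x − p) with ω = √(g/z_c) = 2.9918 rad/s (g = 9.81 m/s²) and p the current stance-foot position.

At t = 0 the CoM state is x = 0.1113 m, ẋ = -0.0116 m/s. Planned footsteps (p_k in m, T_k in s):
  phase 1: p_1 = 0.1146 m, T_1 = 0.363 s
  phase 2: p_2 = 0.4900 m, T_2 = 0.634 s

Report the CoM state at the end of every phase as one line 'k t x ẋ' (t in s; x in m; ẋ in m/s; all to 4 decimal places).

1 0.3630 0.1041 -0.0321
2 0.9970 -0.8599 -3.8703

phase 1: p=0.1146, T=0.363, ωT=1.086023, cosh=1.650013, sinh=1.312457; start (x,ẋ)=(0.111300, -0.011600) → end (x,ẋ)=(0.104066, -0.032098)
phase 2: p=0.4900, T=0.634, ωT=1.896801, cosh=3.407295, sinh=3.257247; start (x,ẋ)=(0.104066, -0.032098) → end (x,ẋ)=(-0.859936, -3.870304)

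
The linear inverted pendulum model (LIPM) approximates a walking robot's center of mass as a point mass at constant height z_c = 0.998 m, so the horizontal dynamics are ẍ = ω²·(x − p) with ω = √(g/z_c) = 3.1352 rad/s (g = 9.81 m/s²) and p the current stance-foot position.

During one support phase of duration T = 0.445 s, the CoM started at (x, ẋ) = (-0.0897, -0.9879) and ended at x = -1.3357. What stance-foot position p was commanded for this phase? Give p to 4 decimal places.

p = 0.4789

ωT = 3.1352·0.445 = 1.395164; cosh(ωT) = 2.141714, sinh(ωT) = 1.893922
x(T) = p + (x₀−p)·cosh(ωT) + (ẋ₀/ω)·sinh(ωT) ⇒ p·(1 − cosh) = x(T) − x₀·cosh − (ẋ₀/ω)·sinh
numerator   = -1.3357 − (-0.0897)·2.141714 − (-0.9879/3.1352)·1.893922 = -0.546814
denominator = 1 − 2.141714 = -1.141714
p = -0.546814 / -1.141714 = 0.4789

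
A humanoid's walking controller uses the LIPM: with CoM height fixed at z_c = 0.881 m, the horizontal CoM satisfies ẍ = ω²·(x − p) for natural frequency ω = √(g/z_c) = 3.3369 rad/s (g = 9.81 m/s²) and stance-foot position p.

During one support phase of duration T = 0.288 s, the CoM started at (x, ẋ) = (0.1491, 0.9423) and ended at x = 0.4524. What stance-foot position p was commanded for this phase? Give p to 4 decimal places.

ωT = 3.3369·0.288 = 0.961027; cosh(ωT) = 1.498440, sinh(ωT) = 1.115940
x(T) = p + (x₀−p)·cosh(ωT) + (ẋ₀/ω)·sinh(ωT) ⇒ p·(1 − cosh) = x(T) − x₀·cosh − (ẋ₀/ω)·sinh
numerator   = 0.4524 − (0.1491)·1.498440 − (0.9423/3.3369)·1.115940 = -0.086145
denominator = 1 − 1.498440 = -0.498440
p = -0.086145 / -0.498440 = 0.1728

p = 0.1728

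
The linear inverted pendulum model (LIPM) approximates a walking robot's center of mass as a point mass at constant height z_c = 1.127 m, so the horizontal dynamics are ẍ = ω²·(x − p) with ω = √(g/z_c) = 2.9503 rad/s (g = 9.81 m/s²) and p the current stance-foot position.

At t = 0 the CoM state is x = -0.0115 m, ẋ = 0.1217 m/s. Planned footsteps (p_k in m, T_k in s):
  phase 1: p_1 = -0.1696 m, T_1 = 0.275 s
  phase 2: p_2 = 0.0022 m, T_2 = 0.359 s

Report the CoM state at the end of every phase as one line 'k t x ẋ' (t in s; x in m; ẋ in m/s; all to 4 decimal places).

phase 1: p=-0.1696, T=0.275, ωT=0.811333, cosh=1.347586, sinh=0.903320; start (x,ẋ)=(-0.011500, 0.121700) → end (x,ẋ)=(0.080715, 0.585348)
phase 2: p=0.0022, T=0.359, ωT=1.059158, cosh=1.615344, sinh=1.268597; start (x,ẋ)=(0.080715, 0.585348) → end (x,ẋ)=(0.380722, 1.239400)

1 0.2750 0.0807 0.5853
2 0.6340 0.3807 1.2394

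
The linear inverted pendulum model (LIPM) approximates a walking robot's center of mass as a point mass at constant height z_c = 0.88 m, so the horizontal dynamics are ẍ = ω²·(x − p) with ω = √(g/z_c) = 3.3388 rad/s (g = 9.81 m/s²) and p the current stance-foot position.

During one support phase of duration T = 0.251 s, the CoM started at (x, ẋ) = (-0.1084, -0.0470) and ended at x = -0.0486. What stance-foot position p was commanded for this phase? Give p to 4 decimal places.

ωT = 3.3388·0.251 = 0.838039; cosh(ωT) = 1.372193, sinh(ωT) = 0.939635
x(T) = p + (x₀−p)·cosh(ωT) + (ẋ₀/ω)·sinh(ωT) ⇒ p·(1 − cosh) = x(T) − x₀·cosh − (ẋ₀/ω)·sinh
numerator   = -0.0486 − (-0.1084)·1.372193 − (-0.0470/3.3388)·0.939635 = 0.113373
denominator = 1 − 1.372193 = -0.372193
p = 0.113373 / -0.372193 = -0.3046

p = -0.3046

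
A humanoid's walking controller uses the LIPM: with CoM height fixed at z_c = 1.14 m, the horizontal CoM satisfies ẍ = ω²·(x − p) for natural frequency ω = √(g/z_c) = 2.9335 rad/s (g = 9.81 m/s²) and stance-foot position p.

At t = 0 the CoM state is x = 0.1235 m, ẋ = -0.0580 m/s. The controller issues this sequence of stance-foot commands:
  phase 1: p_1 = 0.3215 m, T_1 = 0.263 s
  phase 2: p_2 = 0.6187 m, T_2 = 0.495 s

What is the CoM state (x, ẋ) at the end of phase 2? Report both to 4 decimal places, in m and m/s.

phase 1: p=0.3215, T=0.263, ωT=0.771510, cosh=1.312673, sinh=0.850358; start (x,ẋ)=(0.123500, -0.058000) → end (x,ẋ)=(0.044778, -0.570051)
phase 2: p=0.6187, T=0.495, ωT=1.452082, cosh=2.253042, sinh=2.018960; start (x,ẋ)=(0.044778, -0.570051) → end (x,ẋ)=(-1.066704, -4.683471)

x = -1.0667, ẋ = -4.6835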